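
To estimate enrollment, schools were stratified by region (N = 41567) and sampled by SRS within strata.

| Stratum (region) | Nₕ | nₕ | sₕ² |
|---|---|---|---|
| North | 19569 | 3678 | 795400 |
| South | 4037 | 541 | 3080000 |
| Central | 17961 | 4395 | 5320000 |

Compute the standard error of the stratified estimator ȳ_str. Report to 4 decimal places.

16.0040

Var(ȳ_str) = Σₕ Wₕ²(1 − fₕ)sₕ²/nₕ with Wₕ = Nₕ/N, N = 41567.
North: Wₕ = 0.47078211; term = 0.47078211²·(1 − 0.18795033)·795400/3678 = 38.922109.
South: Wₕ = 0.09712031; term = 0.09712031²·(1 − 0.13401040)·3080000/541 = 46.503567.
Central: Wₕ = 0.43209758; term = 0.43209758²·(1 − 0.24469684)·5320000/4395 = 170.70165.
Sum = 256.12733.
SE = √(256.12733) = 16.0040.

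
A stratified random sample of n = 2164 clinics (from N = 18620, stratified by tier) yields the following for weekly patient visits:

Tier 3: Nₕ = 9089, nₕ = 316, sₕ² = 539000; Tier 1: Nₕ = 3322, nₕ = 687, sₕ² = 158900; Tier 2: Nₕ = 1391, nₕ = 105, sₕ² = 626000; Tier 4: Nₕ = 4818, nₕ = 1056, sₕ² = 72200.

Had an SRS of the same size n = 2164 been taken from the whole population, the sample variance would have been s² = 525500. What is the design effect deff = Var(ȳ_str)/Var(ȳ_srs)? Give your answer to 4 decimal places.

Var(ȳ_str) = Σ Wₕ²(1−fₕ)sₕ²/nₕ with Wₕ = Nₕ/18620:
  Tier 3: (9089/18620)²·(1−316/9089)·539000/316 = 392.28939
  Tier 1: (3322/18620)²·(1−687/3322)·158900/687 = 5.8396666
  Tier 2: (1391/18620)²·(1−105/1391)·626000/105 = 30.760528
  Tier 4: (4818/18620)²·(1−1056/4818)·72200/1056 = 3.5743701
  → Var(ȳ_str) = 432.46395.
Var(ȳ_srs) = (1 − 2164/18620)·525500/2164 = 214.615.
deff = 432.46395 / 214.615 = 2.0151.

2.0151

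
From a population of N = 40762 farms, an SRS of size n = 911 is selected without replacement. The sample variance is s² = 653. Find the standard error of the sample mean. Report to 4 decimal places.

Under SRS without replacement, Var(ȳ) = (1 − f)·s²/n with f = n/N = 911/40762 = 0.02234925.
Var(ȳ) = (1 − 0.02234925)·653/911 = 0.97765075·0.71679473 = 0.70077491.
SE(ȳ) = √(0.70077491) = 0.8371.

0.8371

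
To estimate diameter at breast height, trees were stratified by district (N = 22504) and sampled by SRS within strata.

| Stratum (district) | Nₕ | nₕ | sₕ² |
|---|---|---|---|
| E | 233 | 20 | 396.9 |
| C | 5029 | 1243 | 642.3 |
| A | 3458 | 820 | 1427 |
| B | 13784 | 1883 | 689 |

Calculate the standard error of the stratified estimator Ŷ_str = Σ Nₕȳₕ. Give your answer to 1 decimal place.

9312.5

Var(Ŷ_str) = Σₕ Nₕ²(1 − fₕ)sₕ²/nₕ.
E: 233²·(1 − 20/233)·396.9/20 = 984887.5.
C: 5029²·(1 − 1243/5029)·642.3/1243 = 9.8385034 × 10^6.
A: 3458²·(1 − 820/3458)·1427/820 = 1.587486 × 10^7.
B: 13784²·(1 − 1883/13784)·689/1883 = 6.0024372 × 10^7.
Sum = 8.6722623 × 10^7.
SE = √(8.6722623 × 10^7) = 9312.5.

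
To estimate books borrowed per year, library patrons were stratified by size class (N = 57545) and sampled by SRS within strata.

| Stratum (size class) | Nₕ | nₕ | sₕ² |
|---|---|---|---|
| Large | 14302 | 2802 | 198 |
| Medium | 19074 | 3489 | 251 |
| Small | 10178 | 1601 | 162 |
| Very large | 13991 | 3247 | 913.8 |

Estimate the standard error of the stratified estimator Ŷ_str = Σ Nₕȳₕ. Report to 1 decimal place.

Var(Ŷ_str) = Σₕ Nₕ²(1 − fₕ)sₕ²/nₕ.
Large: 14302²·(1 − 2802/14302)·198/2802 = 1.1622289 × 10^7.
Medium: 19074²·(1 − 3489/19074)·251/3489 = 2.1385595 × 10^7.
Small: 10178²·(1 − 1601/10178)·162/1601 = 8.8332707 × 10^6.
Very large: 13991²·(1 − 3247/13991)·913.8/3247 = 4.2304213 × 10^7.
Sum = 8.4145368 × 10^7.
SE = √(8.4145368 × 10^7) = 9173.1.

9173.1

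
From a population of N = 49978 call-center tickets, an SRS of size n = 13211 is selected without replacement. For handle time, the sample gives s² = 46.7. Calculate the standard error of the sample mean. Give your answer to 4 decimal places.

0.0510

Under SRS without replacement, Var(ȳ) = (1 − f)·s²/n with f = n/N = 13211/49978 = 0.26433631.
Var(ȳ) = (1 − 0.26433631)·46.7/13211 = 0.73566369·0.003534933 = 0.0026005219.
SE(ȳ) = √(0.0026005219) = 0.0510.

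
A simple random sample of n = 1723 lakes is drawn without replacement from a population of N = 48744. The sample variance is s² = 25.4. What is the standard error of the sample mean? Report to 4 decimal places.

0.1193

Under SRS without replacement, Var(ȳ) = (1 − f)·s²/n with f = n/N = 1723/48744 = 0.03534794.
Var(ȳ) = (1 − 0.03534794)·25.4/1723 = 0.96465206·0.01474173 = 0.01422064.
SE(ȳ) = √(0.01422064) = 0.1193.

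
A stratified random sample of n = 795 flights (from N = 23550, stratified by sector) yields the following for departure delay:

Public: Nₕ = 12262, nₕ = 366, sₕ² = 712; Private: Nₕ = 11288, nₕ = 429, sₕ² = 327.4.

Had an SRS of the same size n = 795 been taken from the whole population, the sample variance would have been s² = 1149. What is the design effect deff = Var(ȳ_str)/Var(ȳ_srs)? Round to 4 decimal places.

Var(ȳ_str) = Σ Wₕ²(1−fₕ)sₕ²/nₕ with Wₕ = Nₕ/23550:
  Public: (12262/23550)²·(1−366/12262)·712/366 = 0.51165751
  Private: (11288/23550)²·(1−429/11288)·327.4/429 = 0.16867332
  → Var(ȳ_str) = 0.68033083.
Var(ȳ_srs) = (1 − 795/23550)·1149/795 = 1.3964932.
deff = 0.68033083 / 1.3964932 = 0.4872.

0.4872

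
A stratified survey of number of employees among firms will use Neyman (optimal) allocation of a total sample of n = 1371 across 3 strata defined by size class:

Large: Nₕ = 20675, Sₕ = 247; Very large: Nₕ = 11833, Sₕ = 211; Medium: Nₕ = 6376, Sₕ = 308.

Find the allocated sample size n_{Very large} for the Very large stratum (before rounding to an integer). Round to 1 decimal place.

Neyman allocation: nₕ = n·NₕSₕ / Σⱼ NⱼSⱼ.
Σ NⱼSⱼ = 20675·247 + 11833·211 + 6376·308 = 9.567296 × 10^6.
n_{Very large} = 1371·11833·211 / (9.567296 × 10^6) = 357.8.

357.8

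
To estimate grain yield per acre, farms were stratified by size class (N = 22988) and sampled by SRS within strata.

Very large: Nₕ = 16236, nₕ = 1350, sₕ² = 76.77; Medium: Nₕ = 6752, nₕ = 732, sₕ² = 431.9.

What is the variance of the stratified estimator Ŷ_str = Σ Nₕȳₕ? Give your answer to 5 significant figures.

Var(Ŷ_str) = Σₕ Nₕ²(1 − fₕ)sₕ²/nₕ.
Very large: 16236²·(1 − 1350/16236)·76.77/1350 = 1.3744053 × 10^7.
Medium: 6752²·(1 − 732/6752)·431.9/732 = 2.3982864 × 10^7.
Sum = 3.7726917 × 10^7.

3.7727 × 10^7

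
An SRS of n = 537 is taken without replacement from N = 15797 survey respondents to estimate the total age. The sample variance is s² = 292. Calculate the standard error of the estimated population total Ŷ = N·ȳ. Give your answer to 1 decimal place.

Var(Ŷ) = N²·Var(ȳ) = N²·(1 − n/N)·s²/n.
f = 537/15797 = 0.03399380; Var(ȳ) = 0.96600620·292/537 = 0.52527712.
Var(Ŷ) = 15797² · 0.52527712 = 1.3108039 × 10^8.
SE(Ŷ) = √(1.3108039 × 10^8) = 11449.0.

11449.0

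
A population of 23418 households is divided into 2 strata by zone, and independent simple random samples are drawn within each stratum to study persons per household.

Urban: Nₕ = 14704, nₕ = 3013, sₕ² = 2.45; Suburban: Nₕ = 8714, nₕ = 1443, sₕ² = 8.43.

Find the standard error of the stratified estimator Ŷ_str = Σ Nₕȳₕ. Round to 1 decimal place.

Var(Ŷ_str) = Σₕ Nₕ²(1 − fₕ)sₕ²/nₕ.
Urban: 14704²·(1 − 3013/14704)·2.45/3013 = 139782.92.
Suburban: 8714²·(1 − 1443/8714)·8.43/1443 = 370145.9.
Sum = 509928.82.
SE = √(509928.82) = 714.1.

714.1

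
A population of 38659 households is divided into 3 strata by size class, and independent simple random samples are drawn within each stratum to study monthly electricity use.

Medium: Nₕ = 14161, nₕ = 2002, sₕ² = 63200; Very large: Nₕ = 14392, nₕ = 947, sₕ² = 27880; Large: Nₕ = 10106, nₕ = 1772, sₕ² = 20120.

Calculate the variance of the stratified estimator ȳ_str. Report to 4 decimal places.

Var(ȳ_str) = Σₕ Wₕ²(1 − fₕ)sₕ²/nₕ with Wₕ = Nₕ/N, N = 38659.
Medium: Wₕ = 0.36630539; term = 0.36630539²·(1 − 0.14137420)·63200/2002 = 3.6370021.
Very large: Wₕ = 0.37228071; term = 0.37228071²·(1 − 0.06580044)·27880/947 = 3.8117422.
Large: Wₕ = 0.26141390; term = 0.26141390²·(1 − 0.17534138)·20120/1772 = 0.63987599.
Sum = 8.0886203.

8.0886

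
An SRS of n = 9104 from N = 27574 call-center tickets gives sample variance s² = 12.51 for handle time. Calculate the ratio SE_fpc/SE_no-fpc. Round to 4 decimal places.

f = n/N = 9104/27574 = 0.33016610.
SE_no-fpc = √(s²/n) = 0.037069142; SE_fpc = √((1−f)s²/n) = 0.030338639.
Ratio = √(1−f) = 0.81843381.

0.8184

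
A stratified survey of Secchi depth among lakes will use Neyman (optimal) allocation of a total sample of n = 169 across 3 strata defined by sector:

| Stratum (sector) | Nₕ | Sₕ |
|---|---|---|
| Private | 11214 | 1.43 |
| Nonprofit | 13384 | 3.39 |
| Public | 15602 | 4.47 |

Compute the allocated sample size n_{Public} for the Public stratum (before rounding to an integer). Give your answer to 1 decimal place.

Neyman allocation: nₕ = n·NₕSₕ / Σⱼ NⱼSⱼ.
Σ NⱼSⱼ = 11214·1.43 + 13384·3.39 + 15602·4.47 = 131148.72.
n_{Public} = 169·15602·4.47 / 131148.72 = 89.9.

89.9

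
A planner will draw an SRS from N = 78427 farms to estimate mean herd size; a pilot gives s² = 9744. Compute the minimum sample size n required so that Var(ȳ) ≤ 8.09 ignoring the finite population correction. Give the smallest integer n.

1205

Without fpc, n₀ = s²/D = 9744/8.09 = 1204.4499.
Rounding up, n = 1205.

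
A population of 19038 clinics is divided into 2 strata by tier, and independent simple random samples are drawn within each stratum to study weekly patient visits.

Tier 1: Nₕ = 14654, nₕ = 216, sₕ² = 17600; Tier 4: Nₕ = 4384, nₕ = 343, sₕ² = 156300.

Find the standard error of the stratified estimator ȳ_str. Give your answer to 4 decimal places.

8.3569

Var(ȳ_str) = Σₕ Wₕ²(1 − fₕ)sₕ²/nₕ with Wₕ = Nₕ/N, N = 19038.
Tier 1: Wₕ = 0.76972371; term = 0.76972371²·(1 − 0.01474000)·17600/216 = 47.564123.
Tier 4: Wₕ = 0.23027629; term = 0.23027629²·(1 − 0.07823905)·156300/343 = 22.273148.
Sum = 69.837271.
SE = √(69.837271) = 8.3569.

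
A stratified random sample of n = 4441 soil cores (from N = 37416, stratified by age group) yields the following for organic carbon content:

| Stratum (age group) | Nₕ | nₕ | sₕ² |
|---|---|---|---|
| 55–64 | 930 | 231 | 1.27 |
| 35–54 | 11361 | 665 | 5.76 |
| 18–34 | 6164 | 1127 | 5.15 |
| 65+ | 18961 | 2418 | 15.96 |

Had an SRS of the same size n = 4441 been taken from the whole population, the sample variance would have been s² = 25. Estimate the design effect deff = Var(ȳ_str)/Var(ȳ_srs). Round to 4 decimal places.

0.4706

Var(ȳ_str) = Σ Wₕ²(1−fₕ)sₕ²/nₕ with Wₕ = Nₕ/37416:
  55–64: (930/37416)²·(1−231/930)·1.27/231 = 2.5529197 × 10^-6
  35–54: (11361/37416)²·(1−665/11361)·5.76/665 = 7.5183766 × 10^-4
  18–34: (6164/37416)²·(1−1127/6164)·5.15/1127 = 1.013452 × 10^-4
  65+: (18961/37416)²·(1−2418/18961)·15.96/2418 = 0.0014788951
  → Var(ȳ_str) = 0.0023346309.
Var(ȳ_srs) = (1 − 4441/37416)·25/4441 = 0.0049611994.
deff = 0.0023346309 / 0.0049611994 = 0.4706.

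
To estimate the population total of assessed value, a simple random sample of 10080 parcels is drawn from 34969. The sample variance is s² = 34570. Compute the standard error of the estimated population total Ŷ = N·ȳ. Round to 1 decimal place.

Var(Ŷ) = N²·Var(ȳ) = N²·(1 − n/N)·s²/n.
f = 10080/34969 = 0.28825531; Var(ȳ) = 0.71174469·34570/10080 = 2.4409736.
Var(Ŷ) = 34969² · 2.4409736 = 2.9848981 × 10^9.
SE(Ŷ) = √(2.9848981 × 10^9) = 54634.2.

54634.2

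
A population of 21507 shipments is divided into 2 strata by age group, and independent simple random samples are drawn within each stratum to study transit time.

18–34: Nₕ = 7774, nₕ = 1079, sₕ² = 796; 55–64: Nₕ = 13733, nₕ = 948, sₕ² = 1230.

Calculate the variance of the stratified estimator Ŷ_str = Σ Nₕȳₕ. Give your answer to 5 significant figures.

Var(Ŷ_str) = Σₕ Nₕ²(1 − fₕ)sₕ²/nₕ.
18–34: 7774²·(1 − 1079/7774)·796/1079 = 3.8396067 × 10^7.
55–64: 13733²·(1 − 948/13733)·1230/948 = 2.2780483 × 10^8.
Sum = 2.662009 × 10^8.

2.6620 × 10^8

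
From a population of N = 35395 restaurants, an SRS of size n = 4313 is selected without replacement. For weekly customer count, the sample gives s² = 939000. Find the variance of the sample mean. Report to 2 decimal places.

Under SRS without replacement, Var(ȳ) = (1 − f)·s²/n with f = n/N = 4313/35395 = 0.12185337.
Var(ȳ) = (1 − 0.12185337)·939000/4313 = 0.87814663·217.71389 = 191.18472.

191.18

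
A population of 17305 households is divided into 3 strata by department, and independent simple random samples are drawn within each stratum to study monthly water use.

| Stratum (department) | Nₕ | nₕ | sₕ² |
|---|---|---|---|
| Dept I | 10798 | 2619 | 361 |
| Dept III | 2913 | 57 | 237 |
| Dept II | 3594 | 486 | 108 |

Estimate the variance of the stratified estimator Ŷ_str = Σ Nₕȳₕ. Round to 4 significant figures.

4.925 × 10^7

Var(Ŷ_str) = Σₕ Nₕ²(1 − fₕ)sₕ²/nₕ.
Dept I: 10798²·(1 − 2619/10798)·361/2619 = 1.2173494 × 10^7.
Dept III: 2913²·(1 − 57/2913)·237/57 = 3.4591722 × 10^7.
Dept II: 3594²·(1 − 486/3594)·108/486 = 2.482256 × 10^6.
Sum = 4.9247472 × 10^7.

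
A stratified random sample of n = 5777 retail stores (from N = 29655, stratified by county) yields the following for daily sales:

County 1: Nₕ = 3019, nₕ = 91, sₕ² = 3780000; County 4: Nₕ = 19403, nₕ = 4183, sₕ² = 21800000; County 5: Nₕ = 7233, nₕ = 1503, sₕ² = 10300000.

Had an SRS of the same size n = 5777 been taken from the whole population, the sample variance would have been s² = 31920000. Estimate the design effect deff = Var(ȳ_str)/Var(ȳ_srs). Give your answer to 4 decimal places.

0.5598

Var(ȳ_str) = Σ Wₕ²(1−fₕ)sₕ²/nₕ with Wₕ = Nₕ/29655:
  County 1: (3019/29655)²·(1−91/3019)·3780000/91 = 417.53101
  County 4: (19403/29655)²·(1−4183/19403)·21800000/4183 = 1750.0736
  County 5: (7233/29655)²·(1−1503/7233)·10300000/1503 = 322.96501
  → Var(ȳ_str) = 2490.5696.
Var(ȳ_srs) = (1 − 5777/29655)·31920000/5777 = 4448.9808.
deff = 2490.5696 / 4448.9808 = 0.5598.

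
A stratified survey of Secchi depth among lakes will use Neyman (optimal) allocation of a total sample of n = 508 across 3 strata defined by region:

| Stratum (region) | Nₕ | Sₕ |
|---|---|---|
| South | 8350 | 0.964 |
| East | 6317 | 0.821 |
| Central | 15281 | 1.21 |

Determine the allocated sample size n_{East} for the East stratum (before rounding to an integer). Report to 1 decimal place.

83.0

Neyman allocation: nₕ = n·NₕSₕ / Σⱼ NⱼSⱼ.
Σ NⱼSⱼ = 8350·0.964 + 6317·0.821 + 15281·1.21 = 31725.667.
n_{East} = 508·6317·0.821 / 31725.667 = 83.0.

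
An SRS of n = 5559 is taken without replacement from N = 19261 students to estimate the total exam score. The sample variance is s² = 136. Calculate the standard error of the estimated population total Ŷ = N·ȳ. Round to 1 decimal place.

Var(Ŷ) = N²·Var(ȳ) = N²·(1 − n/N)·s²/n.
f = 5559/19261 = 0.28861430; Var(ȳ) = 0.71138570·136/5559 = 0.017403932.
Var(Ŷ) = 19261² · 0.017403932 = 6.4566172 × 10^6.
SE(Ŷ) = √(6.4566172 × 10^6) = 2541.0.

2541.0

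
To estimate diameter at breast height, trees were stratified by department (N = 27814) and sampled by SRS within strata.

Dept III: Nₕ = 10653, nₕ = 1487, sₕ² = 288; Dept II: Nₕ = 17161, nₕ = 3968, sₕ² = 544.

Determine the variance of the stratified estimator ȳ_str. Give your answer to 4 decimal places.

Var(ȳ_str) = Σₕ Wₕ²(1 − fₕ)sₕ²/nₕ with Wₕ = Nₕ/N, N = 27814.
Dept III: Wₕ = 0.38300856; term = 0.38300856²·(1 − 0.13958509)·288/1487 = 0.024445921.
Dept II: Wₕ = 0.61699144; term = 0.61699144²·(1 − 0.23122196)·544/3968 = 0.040122362.
Sum = 0.064568283.

0.0646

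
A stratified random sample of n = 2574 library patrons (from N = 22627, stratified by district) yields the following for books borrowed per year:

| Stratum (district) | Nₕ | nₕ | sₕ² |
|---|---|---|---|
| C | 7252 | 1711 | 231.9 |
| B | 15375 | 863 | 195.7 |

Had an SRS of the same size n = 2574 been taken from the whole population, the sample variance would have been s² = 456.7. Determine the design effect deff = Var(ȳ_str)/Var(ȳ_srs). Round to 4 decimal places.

Var(ȳ_str) = Σ Wₕ²(1−fₕ)sₕ²/nₕ with Wₕ = Nₕ/22627:
  C: (7252/22627)²·(1−1711/7252)·231.9/1711 = 0.010637577
  B: (15375/22627)²·(1−863/15375)·195.7/863 = 0.098825375
  → Var(ȳ_str) = 0.10946295.
Var(ȳ_srs) = (1 − 2574/22627)·456.7/2574 = 0.15724428.
deff = 0.10946295 / 0.15724428 = 0.6961.

0.6961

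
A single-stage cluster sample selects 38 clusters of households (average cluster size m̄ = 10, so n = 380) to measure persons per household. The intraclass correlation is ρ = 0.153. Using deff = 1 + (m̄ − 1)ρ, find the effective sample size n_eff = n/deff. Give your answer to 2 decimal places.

159.87

deff = 1 + (10 − 1)·0.153 = 1 + 1.377 = 2.377.
n_eff = 380 / 2.377 = 159.87.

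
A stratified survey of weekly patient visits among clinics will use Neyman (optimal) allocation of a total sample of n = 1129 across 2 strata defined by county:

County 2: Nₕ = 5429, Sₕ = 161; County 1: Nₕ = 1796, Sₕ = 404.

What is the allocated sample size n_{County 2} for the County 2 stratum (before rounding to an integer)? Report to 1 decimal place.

616.9

Neyman allocation: nₕ = n·NₕSₕ / Σⱼ NⱼSⱼ.
Σ NⱼSⱼ = 5429·161 + 1796·404 = 1.599653 × 10^6.
n_{County 2} = 1129·5429·161 / (1.599653 × 10^6) = 616.9.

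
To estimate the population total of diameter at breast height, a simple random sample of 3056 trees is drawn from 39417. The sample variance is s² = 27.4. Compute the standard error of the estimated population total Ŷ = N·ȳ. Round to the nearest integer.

3585

Var(Ŷ) = N²·Var(ȳ) = N²·(1 − n/N)·s²/n.
f = 3056/39417 = 0.07753000; Var(ȳ) = 0.92247000·27.4/3056 = 0.008270837.
Var(Ŷ) = 39417² · 0.008270837 = 1.2850399 × 10^7.
SE(Ŷ) = √(1.2850399 × 10^7) = 3585.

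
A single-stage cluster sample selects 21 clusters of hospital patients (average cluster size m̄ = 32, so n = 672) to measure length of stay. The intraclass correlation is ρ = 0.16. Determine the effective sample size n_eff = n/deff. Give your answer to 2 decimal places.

deff = 1 + (32 − 1)·0.16 = 1 + 4.96 = 5.96.
n_eff = 672 / 5.96 = 112.75.

112.75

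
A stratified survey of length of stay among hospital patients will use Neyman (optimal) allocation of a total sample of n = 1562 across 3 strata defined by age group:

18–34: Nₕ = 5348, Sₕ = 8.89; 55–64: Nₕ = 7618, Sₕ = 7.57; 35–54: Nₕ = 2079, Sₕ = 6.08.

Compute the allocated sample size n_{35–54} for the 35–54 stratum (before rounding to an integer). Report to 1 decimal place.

Neyman allocation: nₕ = n·NₕSₕ / Σⱼ NⱼSⱼ.
Σ NⱼSⱼ = 5348·8.89 + 7618·7.57 + 2079·6.08 = 117852.3.
n_{35–54} = 1562·2079·6.08 / 117852.3 = 167.5.

167.5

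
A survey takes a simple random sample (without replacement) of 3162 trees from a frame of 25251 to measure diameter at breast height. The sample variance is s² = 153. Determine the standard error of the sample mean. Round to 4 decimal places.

Under SRS without replacement, Var(ȳ) = (1 − f)·s²/n with f = n/N = 3162/25251 = 0.12522276.
Var(ȳ) = (1 − 0.12522276)·153/3162 = 0.87477724·0.048387097 = 0.042327931.
SE(ȳ) = √(0.042327931) = 0.2057.

0.2057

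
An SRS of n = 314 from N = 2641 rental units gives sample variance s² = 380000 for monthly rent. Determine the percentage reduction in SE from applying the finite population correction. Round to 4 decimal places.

6.1328

f = n/N = 314/2641 = 0.11889436.
SE_no-fpc = √(s²/n) = 34.787801; SE_fpc = √((1−f)s²/n) = 32.654344.
Ratio = √(1−f) = 0.93867228. Reduction = 100·(1 − 0.93867228) = 6.1328%.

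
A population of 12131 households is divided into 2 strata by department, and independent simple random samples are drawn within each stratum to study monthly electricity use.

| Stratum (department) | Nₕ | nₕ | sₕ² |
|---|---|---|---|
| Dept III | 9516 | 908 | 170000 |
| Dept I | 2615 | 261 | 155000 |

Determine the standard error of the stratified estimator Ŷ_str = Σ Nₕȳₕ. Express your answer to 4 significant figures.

137800

Var(Ŷ_str) = Σₕ Nₕ²(1 − fₕ)sₕ²/nₕ.
Dept III: 9516²·(1 − 908/9516)·170000/908 = 1.5336271 × 10^10.
Dept I: 2615²·(1 − 261/2615)·155000/261 = 3.6556898 × 10^9.
Sum = 1.8991961 × 10^10.
SE = √(1.8991961 × 10^10) = 137800.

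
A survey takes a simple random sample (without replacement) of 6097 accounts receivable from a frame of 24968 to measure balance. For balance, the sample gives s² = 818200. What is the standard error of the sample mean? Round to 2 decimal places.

10.07

Under SRS without replacement, Var(ȳ) = (1 − f)·s²/n with f = n/N = 6097/24968 = 0.24419257.
Var(ȳ) = (1 − 0.24419257)·818200/6097 = 0.75580743·134.19715 = 101.4272.
SE(ȳ) = √(101.4272) = 10.07.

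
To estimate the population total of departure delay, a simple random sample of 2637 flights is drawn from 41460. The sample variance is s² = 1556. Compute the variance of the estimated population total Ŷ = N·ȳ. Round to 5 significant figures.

9.4977 × 10^8

Var(Ŷ) = N²·Var(ȳ) = N²·(1 − n/N)·s²/n.
f = 2637/41460 = 0.06360347; Var(ȳ) = 0.93639653·1556/2637 = 0.55253432.
Var(Ŷ) = 41460² · 0.55253432 = 9.497687 × 10^8.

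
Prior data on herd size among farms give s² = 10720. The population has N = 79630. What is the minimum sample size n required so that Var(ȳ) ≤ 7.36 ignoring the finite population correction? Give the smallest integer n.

1457

Without fpc, n₀ = s²/D = 10720/7.36 = 1456.5217.
Rounding up, n = 1457.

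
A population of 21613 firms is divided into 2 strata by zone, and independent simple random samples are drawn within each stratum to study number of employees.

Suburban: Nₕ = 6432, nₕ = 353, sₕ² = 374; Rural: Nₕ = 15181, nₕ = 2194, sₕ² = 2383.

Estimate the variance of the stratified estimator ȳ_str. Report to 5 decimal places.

0.54711

Var(ȳ_str) = Σₕ Wₕ²(1 − fₕ)sₕ²/nₕ with Wₕ = Nₕ/N, N = 21613.
Suburban: Wₕ = 0.29759867; term = 0.29759867²·(1 − 0.05488184)·374/353 = 0.088683938.
Rural: Wₕ = 0.70240133; term = 0.70240133²·(1 − 0.14452276)·2383/2194 = 0.45842314.
Sum = 0.54710708.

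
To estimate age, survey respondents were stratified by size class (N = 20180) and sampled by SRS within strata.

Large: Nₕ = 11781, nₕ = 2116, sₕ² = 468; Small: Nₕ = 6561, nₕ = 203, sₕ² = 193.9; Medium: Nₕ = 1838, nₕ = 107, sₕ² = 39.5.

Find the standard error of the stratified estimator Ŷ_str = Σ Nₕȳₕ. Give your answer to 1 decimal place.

8136.5

Var(Ŷ_str) = Σₕ Nₕ²(1 − fₕ)sₕ²/nₕ.
Large: 11781²·(1 − 2116/11781)·468/2116 = 2.5183391 × 10^7.
Small: 6561²·(1 − 203/6561)·193.9/203 = 3.9844863 × 10^7.
Medium: 1838²·(1 − 107/1838)·39.5/107 = 1.1745078 × 10^6.
Sum = 6.6202762 × 10^7.
SE = √(6.6202762 × 10^7) = 8136.5.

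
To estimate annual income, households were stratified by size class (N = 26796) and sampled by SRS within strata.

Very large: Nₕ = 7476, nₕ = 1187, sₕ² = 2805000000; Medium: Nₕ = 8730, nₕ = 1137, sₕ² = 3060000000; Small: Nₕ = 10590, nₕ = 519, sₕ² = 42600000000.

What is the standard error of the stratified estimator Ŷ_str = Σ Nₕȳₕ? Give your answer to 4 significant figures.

9.510 × 10^7

Var(Ŷ_str) = Σₕ Nₕ²(1 − fₕ)sₕ²/nₕ.
Very large: 7476²·(1 − 1187/7476)·2805000000/1187 = 1.1110485 × 10^14.
Medium: 8730²·(1 − 1137/8730)·3060000000/1137 = 1.7839743 × 10^14.
Small: 10590²·(1 − 519/10590)·42600000000/519 = 8.7540858 × 10^15.
Sum = 9.0435881 × 10^15.
SE = √(9.0435881 × 10^15) = 9.510 × 10^7.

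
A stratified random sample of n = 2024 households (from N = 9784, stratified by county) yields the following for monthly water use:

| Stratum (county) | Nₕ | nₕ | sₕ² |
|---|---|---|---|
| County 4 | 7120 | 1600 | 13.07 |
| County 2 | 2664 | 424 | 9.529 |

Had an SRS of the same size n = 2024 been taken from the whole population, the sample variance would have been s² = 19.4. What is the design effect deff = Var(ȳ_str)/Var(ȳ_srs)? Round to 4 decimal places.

Var(ȳ_str) = Σ Wₕ²(1−fₕ)sₕ²/nₕ with Wₕ = Nₕ/9784:
  County 4: (7120/9784)²·(1−1600/7120)·13.07/1600 = 0.0033538357
  County 2: (2664/9784)²·(1−424/2664)·9.529/424 = 0.0014009764
  → Var(ȳ_str) = 0.0047548121.
Var(ȳ_srs) = (1 − 2024/9784)·19.4/2024 = 0.0076021511.
deff = 0.0047548121 / 0.0076021511 = 0.6255.

0.6255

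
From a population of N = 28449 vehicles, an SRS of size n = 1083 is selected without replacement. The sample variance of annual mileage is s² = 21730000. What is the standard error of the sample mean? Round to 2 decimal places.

138.93

Under SRS without replacement, Var(ȳ) = (1 − f)·s²/n with f = n/N = 1083/28449 = 0.03806812.
Var(ȳ) = (1 − 0.03806812)·21730000/1083 = 0.96193188·20064.635 = 19300.812.
SE(ȳ) = √(19300.812) = 138.93.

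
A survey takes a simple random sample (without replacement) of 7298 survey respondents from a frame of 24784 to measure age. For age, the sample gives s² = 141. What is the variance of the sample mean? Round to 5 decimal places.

0.01363

Under SRS without replacement, Var(ȳ) = (1 − f)·s²/n with f = n/N = 7298/24784 = 0.29446417.
Var(ȳ) = (1 − 0.29446417)·141/7298 = 0.70553583·0.019320362 = 0.013631207.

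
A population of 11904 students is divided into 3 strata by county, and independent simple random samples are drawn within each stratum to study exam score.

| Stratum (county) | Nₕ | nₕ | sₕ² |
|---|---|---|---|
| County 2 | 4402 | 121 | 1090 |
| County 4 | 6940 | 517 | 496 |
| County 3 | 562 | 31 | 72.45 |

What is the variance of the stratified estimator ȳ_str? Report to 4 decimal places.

Var(ȳ_str) = Σₕ Wₕ²(1 − fₕ)sₕ²/nₕ with Wₕ = Nₕ/N, N = 11904.
County 2: Wₕ = 0.36979167; term = 0.36979167²·(1 − 0.02748751)·1090/121 = 1.1979827.
County 4: Wₕ = 0.58299731; term = 0.58299731²·(1 − 0.07449568)·496/517 = 0.3017885.
County 3: Wₕ = 0.04721102; term = 0.04721102²·(1 − 0.05516014)·72.45/31 = 0.0049217743.
Sum = 1.504693.

1.5047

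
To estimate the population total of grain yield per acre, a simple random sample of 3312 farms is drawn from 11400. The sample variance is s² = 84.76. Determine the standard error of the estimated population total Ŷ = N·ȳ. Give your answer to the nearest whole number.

1536

Var(Ŷ) = N²·Var(ȳ) = N²·(1 − n/N)·s²/n.
f = 3312/11400 = 0.29052632; Var(ȳ) = 0.70947368·84.76/3312 = 0.0181567.
Var(Ŷ) = 11400² · 0.0181567 = 2.3596447 × 10^6.
SE(Ŷ) = √(2.3596447 × 10^6) = 1536.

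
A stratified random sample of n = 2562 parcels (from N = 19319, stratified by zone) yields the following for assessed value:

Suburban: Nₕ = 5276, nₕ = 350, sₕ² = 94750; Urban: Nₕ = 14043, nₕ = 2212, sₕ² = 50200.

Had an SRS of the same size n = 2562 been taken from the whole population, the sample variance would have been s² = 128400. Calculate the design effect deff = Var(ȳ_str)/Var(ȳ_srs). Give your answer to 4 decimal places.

Var(ȳ_str) = Σ Wₕ²(1−fₕ)sₕ²/nₕ with Wₕ = Nₕ/19319:
  Suburban: (5276/19319)²·(1−350/5276)·94750/350 = 18.85129
  Urban: (14043/19319)²·(1−2212/14043)·50200/2212 = 10.102542
  → Var(ȳ_str) = 28.953832.
Var(ȳ_srs) = (1 − 2562/19319)·128400/2562 = 43.470789.
deff = 28.953832 / 43.470789 = 0.6661.

0.6661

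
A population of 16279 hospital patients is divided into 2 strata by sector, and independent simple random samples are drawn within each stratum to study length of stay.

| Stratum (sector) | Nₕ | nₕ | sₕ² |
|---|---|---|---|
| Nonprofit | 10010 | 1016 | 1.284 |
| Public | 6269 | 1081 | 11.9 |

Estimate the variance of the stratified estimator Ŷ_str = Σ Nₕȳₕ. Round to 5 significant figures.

Var(Ŷ_str) = Σₕ Nₕ²(1 − fₕ)sₕ²/nₕ.
Nonprofit: 10010²·(1 − 1016/10010)·1.284/1016 = 113778.
Public: 6269²·(1 − 1081/6269)·11.9/1081 = 358030.07.
Sum = 471808.07.

471810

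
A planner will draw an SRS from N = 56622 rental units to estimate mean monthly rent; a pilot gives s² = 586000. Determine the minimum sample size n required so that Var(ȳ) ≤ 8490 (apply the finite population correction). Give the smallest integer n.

69

Without fpc, n₀ = s²/D = 586000/8490 = 69.0224.
With fpc, (1 − n/N)·s²/n ≤ D requires n ≥ n₀/(1 + n₀/N) = 69.0224/(1 + 69.0224/56622) = 68.9384.
Rounding up, n = 69.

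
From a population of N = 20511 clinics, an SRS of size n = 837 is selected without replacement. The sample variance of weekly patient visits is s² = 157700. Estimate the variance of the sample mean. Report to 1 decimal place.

180.7

Under SRS without replacement, Var(ȳ) = (1 − f)·s²/n with f = n/N = 837/20511 = 0.04080737.
Var(ȳ) = (1 − 0.04080737)·157700/837 = 0.95919263·188.41099 = 180.72243.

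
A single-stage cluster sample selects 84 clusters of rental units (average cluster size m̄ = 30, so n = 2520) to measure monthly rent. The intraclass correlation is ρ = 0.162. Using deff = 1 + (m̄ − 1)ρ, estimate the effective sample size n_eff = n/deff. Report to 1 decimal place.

442.3

deff = 1 + (30 − 1)·0.162 = 1 + 4.698 = 5.698.
n_eff = 2520 / 5.698 = 442.3.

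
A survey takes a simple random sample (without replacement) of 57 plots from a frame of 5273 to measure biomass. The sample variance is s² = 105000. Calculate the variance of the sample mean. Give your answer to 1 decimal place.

1822.2

Under SRS without replacement, Var(ȳ) = (1 − f)·s²/n with f = n/N = 57/5273 = 0.01080979.
Var(ȳ) = (1 − 0.01080979)·105000/57 = 0.98919021·1842.1053 = 1822.1925.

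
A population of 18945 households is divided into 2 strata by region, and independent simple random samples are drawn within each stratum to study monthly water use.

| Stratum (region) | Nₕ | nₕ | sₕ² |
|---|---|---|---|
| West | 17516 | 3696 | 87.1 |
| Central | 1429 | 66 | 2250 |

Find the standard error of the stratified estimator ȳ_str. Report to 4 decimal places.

Var(ȳ_str) = Σₕ Wₕ²(1 − fₕ)sₕ²/nₕ with Wₕ = Nₕ/N, N = 18945.
West: Wₕ = 0.92457113; term = 0.92457113²·(1 − 0.21100708)·87.1/3696 = 0.015894247.
Central: Wₕ = 0.07542887; term = 0.07542887²·(1 − 0.04618614)·2250/66 = 0.18500244.
Sum = 0.20089669.
SE = √(0.20089669) = 0.4482.

0.4482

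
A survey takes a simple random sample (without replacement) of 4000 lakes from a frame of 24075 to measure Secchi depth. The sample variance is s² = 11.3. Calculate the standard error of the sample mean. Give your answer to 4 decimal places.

0.0485

Under SRS without replacement, Var(ȳ) = (1 − f)·s²/n with f = n/N = 4000/24075 = 0.16614746.
Var(ȳ) = (1 − 0.16614746)·11.3/4000 = 0.83385254·0.002825 = 0.0023556334.
SE(ȳ) = √(0.0023556334) = 0.0485.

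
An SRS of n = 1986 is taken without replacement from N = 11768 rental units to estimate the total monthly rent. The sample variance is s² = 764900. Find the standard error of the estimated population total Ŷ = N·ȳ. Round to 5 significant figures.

210560

Var(Ŷ) = N²·Var(ȳ) = N²·(1 − n/N)·s²/n.
f = 1986/11768 = 0.16876275; Var(ȳ) = 0.83123725·764900/1986 = 320.14772.
Var(Ŷ) = 11768² · 320.14772 = 4.4335921 × 10^10.
SE(Ŷ) = √(4.4335921 × 10^10) = 210560.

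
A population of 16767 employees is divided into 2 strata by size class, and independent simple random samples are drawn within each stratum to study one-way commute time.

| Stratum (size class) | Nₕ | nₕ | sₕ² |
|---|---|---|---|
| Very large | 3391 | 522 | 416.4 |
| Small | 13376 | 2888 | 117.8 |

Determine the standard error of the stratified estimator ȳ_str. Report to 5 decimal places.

Var(ȳ_str) = Σₕ Wₕ²(1 − fₕ)sₕ²/nₕ with Wₕ = Nₕ/N, N = 16767.
Very large: Wₕ = 0.20224250; term = 0.20224250²·(1 − 0.15393689)·416.4/522 = 0.027605005.
Small: Wₕ = 0.79775750; term = 0.79775750²·(1 − 0.21590909)·117.8/2888 = 0.020354307.
Sum = 0.047959312.
SE = √(0.047959312) = 0.21900.

0.21900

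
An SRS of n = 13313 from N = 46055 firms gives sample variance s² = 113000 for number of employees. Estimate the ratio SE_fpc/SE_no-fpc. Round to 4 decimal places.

f = n/N = 13313/46055 = 0.28906742.
SE_no-fpc = √(s²/n) = 2.9134076; SE_fpc = √((1−f)s²/n) = 2.4564926.
Ratio = √(1−f) = 0.84316818.

0.8432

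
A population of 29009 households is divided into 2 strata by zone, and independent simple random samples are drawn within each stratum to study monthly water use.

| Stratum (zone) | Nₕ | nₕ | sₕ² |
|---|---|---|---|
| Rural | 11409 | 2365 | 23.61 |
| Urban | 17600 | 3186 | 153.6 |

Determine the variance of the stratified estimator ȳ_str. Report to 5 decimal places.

0.01576

Var(ȳ_str) = Σₕ Wₕ²(1 − fₕ)sₕ²/nₕ with Wₕ = Nₕ/N, N = 29009.
Rural: Wₕ = 0.39329174; term = 0.39329174²·(1 − 0.20729249)·23.61/2365 = 0.0012240734.
Urban: Wₕ = 0.60670826; term = 0.60670826²·(1 − 0.18102273)·153.6/3186 = 0.014533731.
Sum = 0.015757804.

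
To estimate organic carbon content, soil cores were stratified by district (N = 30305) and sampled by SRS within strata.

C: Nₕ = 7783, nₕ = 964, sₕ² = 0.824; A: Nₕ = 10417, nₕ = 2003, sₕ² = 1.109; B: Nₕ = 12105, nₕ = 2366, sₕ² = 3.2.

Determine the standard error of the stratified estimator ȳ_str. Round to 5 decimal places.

0.01661

Var(ȳ_str) = Σₕ Wₕ²(1 − fₕ)sₕ²/nₕ with Wₕ = Nₕ/N, N = 30305.
C: Wₕ = 0.25682231; term = 0.25682231²·(1 − 0.12385969)·0.824/964 = 4.939572 × 10^-5.
A: Wₕ = 0.34373866; term = 0.34373866²·(1 − 0.19228185)·1.109/2003 = 5.2840533 × 10^-5.
B: Wₕ = 0.39943904; term = 0.39943904²·(1 − 0.19545642)·3.2/2366 = 1.7361443 × 10^-4.
Sum = 2.7585068 × 10^-4.
SE = √(2.7585068 × 10^-4) = 0.01661.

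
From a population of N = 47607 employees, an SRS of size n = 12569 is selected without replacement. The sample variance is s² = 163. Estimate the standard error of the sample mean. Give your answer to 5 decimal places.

0.09770

Under SRS without replacement, Var(ȳ) = (1 − f)·s²/n with f = n/N = 12569/47607 = 0.26401580.
Var(ȳ) = (1 − 0.26401580)·163/12569 = 0.73598420·0.012968414 = 0.0095445481.
SE(ȳ) = √(0.0095445481) = 0.09770.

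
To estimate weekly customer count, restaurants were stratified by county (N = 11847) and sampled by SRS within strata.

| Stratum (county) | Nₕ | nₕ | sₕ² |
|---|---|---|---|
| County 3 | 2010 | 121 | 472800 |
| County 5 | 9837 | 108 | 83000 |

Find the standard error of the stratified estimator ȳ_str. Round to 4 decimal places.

25.0949

Var(ȳ_str) = Σₕ Wₕ²(1 − fₕ)sₕ²/nₕ with Wₕ = Nₕ/N, N = 11847.
County 3: Wₕ = 0.16966321; term = 0.16966321²·(1 − 0.06019900)·472800/121 = 105.7069.
County 5: Wₕ = 0.83033679; term = 0.83033679²·(1 − 0.01097896)·83000/108 = 524.04482.
Sum = 629.75172.
SE = √(629.75172) = 25.0949.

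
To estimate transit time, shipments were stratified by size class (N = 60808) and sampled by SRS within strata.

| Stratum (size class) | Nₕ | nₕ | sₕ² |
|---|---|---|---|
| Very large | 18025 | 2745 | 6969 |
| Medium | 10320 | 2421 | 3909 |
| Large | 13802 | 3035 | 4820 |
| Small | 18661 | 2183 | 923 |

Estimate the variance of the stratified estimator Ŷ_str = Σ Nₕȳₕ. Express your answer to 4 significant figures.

1.197 × 10^9

Var(Ŷ_str) = Σₕ Nₕ²(1 − fₕ)sₕ²/nₕ.
Very large: 18025²·(1 − 2745/18025)·6969/2745 = 6.9924077 × 10^8.
Medium: 10320²·(1 − 2421/10320)·3909/2421 = 1.3162024 × 10^8.
Large: 13802²·(1 − 3035/13802)·4820/3035 = 2.3600711 × 10^8.
Small: 18661²·(1 − 2183/18661)·923/2183 = 1.3001318 × 10^8.
Sum = 1.1968813 × 10^9.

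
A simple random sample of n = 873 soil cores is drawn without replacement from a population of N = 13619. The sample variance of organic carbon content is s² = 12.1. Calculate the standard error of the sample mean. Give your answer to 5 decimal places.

0.11389

Under SRS without replacement, Var(ȳ) = (1 − f)·s²/n with f = n/N = 873/13619 = 0.06410162.
Var(ȳ) = (1 − 0.06410162)·12.1/873 = 0.93589838·0.013860252 = 0.012971787.
SE(ȳ) = √(0.012971787) = 0.11389.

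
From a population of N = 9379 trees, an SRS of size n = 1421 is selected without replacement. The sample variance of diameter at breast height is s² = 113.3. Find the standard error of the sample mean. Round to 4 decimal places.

0.2601

Under SRS without replacement, Var(ȳ) = (1 − f)·s²/n with f = n/N = 1421/9379 = 0.15150869.
Var(ȳ) = (1 − 0.15150869)·113.3/1421 = 0.84849131·0.079732583 = 0.067652404.
SE(ȳ) = √(0.067652404) = 0.2601.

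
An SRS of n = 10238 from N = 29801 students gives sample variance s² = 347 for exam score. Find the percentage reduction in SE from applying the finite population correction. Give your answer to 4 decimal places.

f = n/N = 10238/29801 = 0.34354552.
SE_no-fpc = √(s²/n) = 0.18410144; SE_fpc = √((1−f)s²/n) = 0.14916244.
Ratio = √(1−f) = 0.81021879. Reduction = 100·(1 − 0.81021879) = 18.9781%.

18.9781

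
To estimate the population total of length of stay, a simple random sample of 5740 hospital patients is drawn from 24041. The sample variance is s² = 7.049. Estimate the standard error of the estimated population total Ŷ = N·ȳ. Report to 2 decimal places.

Var(Ŷ) = N²·Var(ȳ) = N²·(1 − n/N)·s²/n.
f = 5740/24041 = 0.23875879; Var(ȳ) = 0.76124121·7.049/5740 = 9.3484134 × 10^-4.
Var(Ŷ) = 24041² · (9.3484134 × 10^-4) = 540309.95.
SE(Ŷ) = √(540309.95) = 735.06.

735.06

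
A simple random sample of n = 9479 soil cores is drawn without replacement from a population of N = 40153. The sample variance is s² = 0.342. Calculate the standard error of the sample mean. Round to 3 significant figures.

0.00525

Under SRS without replacement, Var(ȳ) = (1 − f)·s²/n with f = n/N = 9479/40153 = 0.23607202.
Var(ȳ) = (1 − 0.23607202)·0.342/9479 = 0.76392798·3.6079755 × 10^-5 = 2.7562334 × 10^-5.
SE(ȳ) = √(2.7562334 × 10^-5) = 0.00525.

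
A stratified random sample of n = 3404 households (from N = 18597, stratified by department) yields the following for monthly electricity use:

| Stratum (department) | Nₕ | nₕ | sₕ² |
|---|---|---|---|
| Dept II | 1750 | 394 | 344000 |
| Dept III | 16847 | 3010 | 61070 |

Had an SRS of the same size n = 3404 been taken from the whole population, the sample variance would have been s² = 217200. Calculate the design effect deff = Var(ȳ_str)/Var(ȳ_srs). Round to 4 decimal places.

0.3773

Var(ȳ_str) = Σ Wₕ²(1−fₕ)sₕ²/nₕ with Wₕ = Nₕ/18597:
  Dept II: (1750/18597)²·(1−394/1750)·344000/394 = 5.9906532
  Dept III: (16847/18597)²·(1−3010/16847)·61070/3010 = 13.675404
  → Var(ȳ_str) = 19.666057.
Var(ȳ_srs) = (1 − 3404/18597)·217200/3404 = 52.127982.
deff = 19.666057 / 52.127982 = 0.3773.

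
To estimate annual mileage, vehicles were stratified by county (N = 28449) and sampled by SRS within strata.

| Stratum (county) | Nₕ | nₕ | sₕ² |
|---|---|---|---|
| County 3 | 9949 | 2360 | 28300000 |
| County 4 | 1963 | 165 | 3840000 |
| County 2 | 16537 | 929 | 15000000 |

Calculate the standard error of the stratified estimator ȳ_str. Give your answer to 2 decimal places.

79.81

Var(ȳ_str) = Σₕ Wₕ²(1 − fₕ)sₕ²/nₕ with Wₕ = Nₕ/N, N = 28449.
County 3: Wₕ = 0.34971352; term = 0.34971352²·(1 − 0.23720977)·28300000/2360 = 1118.6762.
County 4: Wₕ = 0.06900067; term = 0.06900067²·(1 − 0.08405502)·3840000/165 = 101.49.
County 2: Wₕ = 0.58128581; term = 0.58128581²·(1 − 0.05617706)·15000000/929 = 5149.2683.
Sum = 6369.4345.
SE = √(6369.4345) = 79.81.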